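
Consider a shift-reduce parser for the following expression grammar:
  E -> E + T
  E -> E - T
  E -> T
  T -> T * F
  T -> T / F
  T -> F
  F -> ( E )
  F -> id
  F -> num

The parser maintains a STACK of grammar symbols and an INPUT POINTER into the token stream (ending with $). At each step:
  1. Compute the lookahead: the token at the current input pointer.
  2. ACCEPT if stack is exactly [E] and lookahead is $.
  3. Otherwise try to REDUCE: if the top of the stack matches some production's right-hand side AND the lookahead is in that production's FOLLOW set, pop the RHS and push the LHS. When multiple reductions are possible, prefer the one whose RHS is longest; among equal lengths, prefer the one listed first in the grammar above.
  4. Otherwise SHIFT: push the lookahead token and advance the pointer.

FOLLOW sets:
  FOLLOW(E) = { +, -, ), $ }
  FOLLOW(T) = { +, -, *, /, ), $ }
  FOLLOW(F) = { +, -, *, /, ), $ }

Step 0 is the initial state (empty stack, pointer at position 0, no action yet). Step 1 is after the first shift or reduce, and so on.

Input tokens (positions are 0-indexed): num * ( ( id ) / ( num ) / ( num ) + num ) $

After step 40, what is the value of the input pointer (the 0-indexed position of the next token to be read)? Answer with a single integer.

Answer: 17

Derivation:
Step 1: shift num. Stack=[num] ptr=1 lookahead=* remaining=[* ( ( id ) / ( num ) / ( num ) + num ) $]
Step 2: reduce F->num. Stack=[F] ptr=1 lookahead=* remaining=[* ( ( id ) / ( num ) / ( num ) + num ) $]
Step 3: reduce T->F. Stack=[T] ptr=1 lookahead=* remaining=[* ( ( id ) / ( num ) / ( num ) + num ) $]
Step 4: shift *. Stack=[T *] ptr=2 lookahead=( remaining=[( ( id ) / ( num ) / ( num ) + num ) $]
Step 5: shift (. Stack=[T * (] ptr=3 lookahead=( remaining=[( id ) / ( num ) / ( num ) + num ) $]
Step 6: shift (. Stack=[T * ( (] ptr=4 lookahead=id remaining=[id ) / ( num ) / ( num ) + num ) $]
Step 7: shift id. Stack=[T * ( ( id] ptr=5 lookahead=) remaining=[) / ( num ) / ( num ) + num ) $]
Step 8: reduce F->id. Stack=[T * ( ( F] ptr=5 lookahead=) remaining=[) / ( num ) / ( num ) + num ) $]
Step 9: reduce T->F. Stack=[T * ( ( T] ptr=5 lookahead=) remaining=[) / ( num ) / ( num ) + num ) $]
Step 10: reduce E->T. Stack=[T * ( ( E] ptr=5 lookahead=) remaining=[) / ( num ) / ( num ) + num ) $]
Step 11: shift ). Stack=[T * ( ( E )] ptr=6 lookahead=/ remaining=[/ ( num ) / ( num ) + num ) $]
Step 12: reduce F->( E ). Stack=[T * ( F] ptr=6 lookahead=/ remaining=[/ ( num ) / ( num ) + num ) $]
Step 13: reduce T->F. Stack=[T * ( T] ptr=6 lookahead=/ remaining=[/ ( num ) / ( num ) + num ) $]
Step 14: shift /. Stack=[T * ( T /] ptr=7 lookahead=( remaining=[( num ) / ( num ) + num ) $]
Step 15: shift (. Stack=[T * ( T / (] ptr=8 lookahead=num remaining=[num ) / ( num ) + num ) $]
Step 16: shift num. Stack=[T * ( T / ( num] ptr=9 lookahead=) remaining=[) / ( num ) + num ) $]
Step 17: reduce F->num. Stack=[T * ( T / ( F] ptr=9 lookahead=) remaining=[) / ( num ) + num ) $]
Step 18: reduce T->F. Stack=[T * ( T / ( T] ptr=9 lookahead=) remaining=[) / ( num ) + num ) $]
Step 19: reduce E->T. Stack=[T * ( T / ( E] ptr=9 lookahead=) remaining=[) / ( num ) + num ) $]
Step 20: shift ). Stack=[T * ( T / ( E )] ptr=10 lookahead=/ remaining=[/ ( num ) + num ) $]
Step 21: reduce F->( E ). Stack=[T * ( T / F] ptr=10 lookahead=/ remaining=[/ ( num ) + num ) $]
Step 22: reduce T->T / F. Stack=[T * ( T] ptr=10 lookahead=/ remaining=[/ ( num ) + num ) $]
Step 23: shift /. Stack=[T * ( T /] ptr=11 lookahead=( remaining=[( num ) + num ) $]
Step 24: shift (. Stack=[T * ( T / (] ptr=12 lookahead=num remaining=[num ) + num ) $]
Step 25: shift num. Stack=[T * ( T / ( num] ptr=13 lookahead=) remaining=[) + num ) $]
Step 26: reduce F->num. Stack=[T * ( T / ( F] ptr=13 lookahead=) remaining=[) + num ) $]
Step 27: reduce T->F. Stack=[T * ( T / ( T] ptr=13 lookahead=) remaining=[) + num ) $]
Step 28: reduce E->T. Stack=[T * ( T / ( E] ptr=13 lookahead=) remaining=[) + num ) $]
Step 29: shift ). Stack=[T * ( T / ( E )] ptr=14 lookahead=+ remaining=[+ num ) $]
Step 30: reduce F->( E ). Stack=[T * ( T / F] ptr=14 lookahead=+ remaining=[+ num ) $]
Step 31: reduce T->T / F. Stack=[T * ( T] ptr=14 lookahead=+ remaining=[+ num ) $]
Step 32: reduce E->T. Stack=[T * ( E] ptr=14 lookahead=+ remaining=[+ num ) $]
Step 33: shift +. Stack=[T * ( E +] ptr=15 lookahead=num remaining=[num ) $]
Step 34: shift num. Stack=[T * ( E + num] ptr=16 lookahead=) remaining=[) $]
Step 35: reduce F->num. Stack=[T * ( E + F] ptr=16 lookahead=) remaining=[) $]
Step 36: reduce T->F. Stack=[T * ( E + T] ptr=16 lookahead=) remaining=[) $]
Step 37: reduce E->E + T. Stack=[T * ( E] ptr=16 lookahead=) remaining=[) $]
Step 38: shift ). Stack=[T * ( E )] ptr=17 lookahead=$ remaining=[$]
Step 39: reduce F->( E ). Stack=[T * F] ptr=17 lookahead=$ remaining=[$]
Step 40: reduce T->T * F. Stack=[T] ptr=17 lookahead=$ remaining=[$]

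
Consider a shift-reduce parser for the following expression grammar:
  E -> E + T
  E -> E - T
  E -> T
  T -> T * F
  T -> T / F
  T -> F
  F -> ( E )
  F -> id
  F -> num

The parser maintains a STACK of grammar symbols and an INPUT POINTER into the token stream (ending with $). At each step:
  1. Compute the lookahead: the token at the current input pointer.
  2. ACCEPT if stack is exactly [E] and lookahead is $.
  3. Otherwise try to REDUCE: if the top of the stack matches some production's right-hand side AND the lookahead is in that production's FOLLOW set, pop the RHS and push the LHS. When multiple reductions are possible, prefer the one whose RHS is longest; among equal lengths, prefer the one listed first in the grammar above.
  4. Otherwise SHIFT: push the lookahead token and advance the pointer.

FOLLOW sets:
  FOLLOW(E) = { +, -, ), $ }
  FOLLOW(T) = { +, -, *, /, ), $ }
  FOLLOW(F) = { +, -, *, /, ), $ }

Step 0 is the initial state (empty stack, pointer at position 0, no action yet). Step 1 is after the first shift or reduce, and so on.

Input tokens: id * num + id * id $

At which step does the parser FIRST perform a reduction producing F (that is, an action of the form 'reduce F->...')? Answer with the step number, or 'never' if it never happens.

Step 1: shift id. Stack=[id] ptr=1 lookahead=* remaining=[* num + id * id $]
Step 2: reduce F->id. Stack=[F] ptr=1 lookahead=* remaining=[* num + id * id $]

Answer: 2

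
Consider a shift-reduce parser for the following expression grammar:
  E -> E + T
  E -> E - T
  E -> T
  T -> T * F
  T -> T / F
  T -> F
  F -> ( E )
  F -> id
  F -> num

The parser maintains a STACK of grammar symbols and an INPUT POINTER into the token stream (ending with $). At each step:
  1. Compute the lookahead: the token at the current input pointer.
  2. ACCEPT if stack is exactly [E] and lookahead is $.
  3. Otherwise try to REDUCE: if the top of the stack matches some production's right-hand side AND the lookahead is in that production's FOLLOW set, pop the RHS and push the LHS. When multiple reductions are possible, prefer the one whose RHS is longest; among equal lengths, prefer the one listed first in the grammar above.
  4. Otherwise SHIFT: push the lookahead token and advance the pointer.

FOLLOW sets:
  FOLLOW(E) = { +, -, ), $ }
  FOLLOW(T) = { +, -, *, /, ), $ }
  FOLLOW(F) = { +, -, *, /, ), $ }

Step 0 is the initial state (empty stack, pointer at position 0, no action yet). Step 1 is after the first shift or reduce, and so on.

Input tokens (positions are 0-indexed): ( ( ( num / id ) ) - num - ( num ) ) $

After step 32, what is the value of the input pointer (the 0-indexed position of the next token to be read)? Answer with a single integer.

Answer: 14

Derivation:
Step 1: shift (. Stack=[(] ptr=1 lookahead=( remaining=[( ( num / id ) ) - num - ( num ) ) $]
Step 2: shift (. Stack=[( (] ptr=2 lookahead=( remaining=[( num / id ) ) - num - ( num ) ) $]
Step 3: shift (. Stack=[( ( (] ptr=3 lookahead=num remaining=[num / id ) ) - num - ( num ) ) $]
Step 4: shift num. Stack=[( ( ( num] ptr=4 lookahead=/ remaining=[/ id ) ) - num - ( num ) ) $]
Step 5: reduce F->num. Stack=[( ( ( F] ptr=4 lookahead=/ remaining=[/ id ) ) - num - ( num ) ) $]
Step 6: reduce T->F. Stack=[( ( ( T] ptr=4 lookahead=/ remaining=[/ id ) ) - num - ( num ) ) $]
Step 7: shift /. Stack=[( ( ( T /] ptr=5 lookahead=id remaining=[id ) ) - num - ( num ) ) $]
Step 8: shift id. Stack=[( ( ( T / id] ptr=6 lookahead=) remaining=[) ) - num - ( num ) ) $]
Step 9: reduce F->id. Stack=[( ( ( T / F] ptr=6 lookahead=) remaining=[) ) - num - ( num ) ) $]
Step 10: reduce T->T / F. Stack=[( ( ( T] ptr=6 lookahead=) remaining=[) ) - num - ( num ) ) $]
Step 11: reduce E->T. Stack=[( ( ( E] ptr=6 lookahead=) remaining=[) ) - num - ( num ) ) $]
Step 12: shift ). Stack=[( ( ( E )] ptr=7 lookahead=) remaining=[) - num - ( num ) ) $]
Step 13: reduce F->( E ). Stack=[( ( F] ptr=7 lookahead=) remaining=[) - num - ( num ) ) $]
Step 14: reduce T->F. Stack=[( ( T] ptr=7 lookahead=) remaining=[) - num - ( num ) ) $]
Step 15: reduce E->T. Stack=[( ( E] ptr=7 lookahead=) remaining=[) - num - ( num ) ) $]
Step 16: shift ). Stack=[( ( E )] ptr=8 lookahead=- remaining=[- num - ( num ) ) $]
Step 17: reduce F->( E ). Stack=[( F] ptr=8 lookahead=- remaining=[- num - ( num ) ) $]
Step 18: reduce T->F. Stack=[( T] ptr=8 lookahead=- remaining=[- num - ( num ) ) $]
Step 19: reduce E->T. Stack=[( E] ptr=8 lookahead=- remaining=[- num - ( num ) ) $]
Step 20: shift -. Stack=[( E -] ptr=9 lookahead=num remaining=[num - ( num ) ) $]
Step 21: shift num. Stack=[( E - num] ptr=10 lookahead=- remaining=[- ( num ) ) $]
Step 22: reduce F->num. Stack=[( E - F] ptr=10 lookahead=- remaining=[- ( num ) ) $]
Step 23: reduce T->F. Stack=[( E - T] ptr=10 lookahead=- remaining=[- ( num ) ) $]
Step 24: reduce E->E - T. Stack=[( E] ptr=10 lookahead=- remaining=[- ( num ) ) $]
Step 25: shift -. Stack=[( E -] ptr=11 lookahead=( remaining=[( num ) ) $]
Step 26: shift (. Stack=[( E - (] ptr=12 lookahead=num remaining=[num ) ) $]
Step 27: shift num. Stack=[( E - ( num] ptr=13 lookahead=) remaining=[) ) $]
Step 28: reduce F->num. Stack=[( E - ( F] ptr=13 lookahead=) remaining=[) ) $]
Step 29: reduce T->F. Stack=[( E - ( T] ptr=13 lookahead=) remaining=[) ) $]
Step 30: reduce E->T. Stack=[( E - ( E] ptr=13 lookahead=) remaining=[) ) $]
Step 31: shift ). Stack=[( E - ( E )] ptr=14 lookahead=) remaining=[) $]
Step 32: reduce F->( E ). Stack=[( E - F] ptr=14 lookahead=) remaining=[) $]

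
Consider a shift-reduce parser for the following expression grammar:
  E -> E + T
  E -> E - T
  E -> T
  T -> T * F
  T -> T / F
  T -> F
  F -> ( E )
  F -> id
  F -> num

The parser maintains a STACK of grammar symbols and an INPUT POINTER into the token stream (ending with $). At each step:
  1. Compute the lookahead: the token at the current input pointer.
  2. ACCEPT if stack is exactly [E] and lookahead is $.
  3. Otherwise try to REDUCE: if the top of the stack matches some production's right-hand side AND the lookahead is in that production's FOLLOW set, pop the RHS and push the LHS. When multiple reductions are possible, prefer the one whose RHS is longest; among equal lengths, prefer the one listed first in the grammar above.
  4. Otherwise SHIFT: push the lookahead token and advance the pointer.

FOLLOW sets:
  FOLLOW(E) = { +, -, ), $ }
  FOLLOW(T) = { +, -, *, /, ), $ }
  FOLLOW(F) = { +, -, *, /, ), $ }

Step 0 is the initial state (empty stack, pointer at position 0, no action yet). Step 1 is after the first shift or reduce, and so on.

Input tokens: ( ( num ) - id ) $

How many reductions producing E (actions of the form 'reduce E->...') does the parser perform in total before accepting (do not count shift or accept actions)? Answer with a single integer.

Answer: 4

Derivation:
Step 1: shift (. Stack=[(] ptr=1 lookahead=( remaining=[( num ) - id ) $]
Step 2: shift (. Stack=[( (] ptr=2 lookahead=num remaining=[num ) - id ) $]
Step 3: shift num. Stack=[( ( num] ptr=3 lookahead=) remaining=[) - id ) $]
Step 4: reduce F->num. Stack=[( ( F] ptr=3 lookahead=) remaining=[) - id ) $]
Step 5: reduce T->F. Stack=[( ( T] ptr=3 lookahead=) remaining=[) - id ) $]
Step 6: reduce E->T. Stack=[( ( E] ptr=3 lookahead=) remaining=[) - id ) $]
Step 7: shift ). Stack=[( ( E )] ptr=4 lookahead=- remaining=[- id ) $]
Step 8: reduce F->( E ). Stack=[( F] ptr=4 lookahead=- remaining=[- id ) $]
Step 9: reduce T->F. Stack=[( T] ptr=4 lookahead=- remaining=[- id ) $]
Step 10: reduce E->T. Stack=[( E] ptr=4 lookahead=- remaining=[- id ) $]
Step 11: shift -. Stack=[( E -] ptr=5 lookahead=id remaining=[id ) $]
Step 12: shift id. Stack=[( E - id] ptr=6 lookahead=) remaining=[) $]
Step 13: reduce F->id. Stack=[( E - F] ptr=6 lookahead=) remaining=[) $]
Step 14: reduce T->F. Stack=[( E - T] ptr=6 lookahead=) remaining=[) $]
Step 15: reduce E->E - T. Stack=[( E] ptr=6 lookahead=) remaining=[) $]
Step 16: shift ). Stack=[( E )] ptr=7 lookahead=$ remaining=[$]
Step 17: reduce F->( E ). Stack=[F] ptr=7 lookahead=$ remaining=[$]
Step 18: reduce T->F. Stack=[T] ptr=7 lookahead=$ remaining=[$]
Step 19: reduce E->T. Stack=[E] ptr=7 lookahead=$ remaining=[$]
Step 20: accept. Stack=[E] ptr=7 lookahead=$ remaining=[$]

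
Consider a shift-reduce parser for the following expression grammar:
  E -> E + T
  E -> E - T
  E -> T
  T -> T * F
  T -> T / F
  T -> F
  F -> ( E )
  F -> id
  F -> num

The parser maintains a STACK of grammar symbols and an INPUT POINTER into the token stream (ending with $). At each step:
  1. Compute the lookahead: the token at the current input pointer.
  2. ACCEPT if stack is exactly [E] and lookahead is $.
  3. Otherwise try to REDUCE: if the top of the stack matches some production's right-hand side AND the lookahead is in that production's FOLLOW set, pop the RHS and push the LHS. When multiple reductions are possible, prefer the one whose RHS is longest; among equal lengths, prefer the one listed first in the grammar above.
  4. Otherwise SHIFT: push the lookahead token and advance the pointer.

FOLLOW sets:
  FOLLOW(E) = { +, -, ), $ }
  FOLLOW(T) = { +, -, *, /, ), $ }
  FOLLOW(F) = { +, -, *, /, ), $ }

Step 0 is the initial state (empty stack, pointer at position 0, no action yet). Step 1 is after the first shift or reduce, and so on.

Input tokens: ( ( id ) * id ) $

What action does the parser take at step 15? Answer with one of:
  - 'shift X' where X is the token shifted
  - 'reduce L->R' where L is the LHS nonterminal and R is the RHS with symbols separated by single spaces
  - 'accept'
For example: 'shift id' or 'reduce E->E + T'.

Answer: shift )

Derivation:
Step 1: shift (. Stack=[(] ptr=1 lookahead=( remaining=[( id ) * id ) $]
Step 2: shift (. Stack=[( (] ptr=2 lookahead=id remaining=[id ) * id ) $]
Step 3: shift id. Stack=[( ( id] ptr=3 lookahead=) remaining=[) * id ) $]
Step 4: reduce F->id. Stack=[( ( F] ptr=3 lookahead=) remaining=[) * id ) $]
Step 5: reduce T->F. Stack=[( ( T] ptr=3 lookahead=) remaining=[) * id ) $]
Step 6: reduce E->T. Stack=[( ( E] ptr=3 lookahead=) remaining=[) * id ) $]
Step 7: shift ). Stack=[( ( E )] ptr=4 lookahead=* remaining=[* id ) $]
Step 8: reduce F->( E ). Stack=[( F] ptr=4 lookahead=* remaining=[* id ) $]
Step 9: reduce T->F. Stack=[( T] ptr=4 lookahead=* remaining=[* id ) $]
Step 10: shift *. Stack=[( T *] ptr=5 lookahead=id remaining=[id ) $]
Step 11: shift id. Stack=[( T * id] ptr=6 lookahead=) remaining=[) $]
Step 12: reduce F->id. Stack=[( T * F] ptr=6 lookahead=) remaining=[) $]
Step 13: reduce T->T * F. Stack=[( T] ptr=6 lookahead=) remaining=[) $]
Step 14: reduce E->T. Stack=[( E] ptr=6 lookahead=) remaining=[) $]
Step 15: shift ). Stack=[( E )] ptr=7 lookahead=$ remaining=[$]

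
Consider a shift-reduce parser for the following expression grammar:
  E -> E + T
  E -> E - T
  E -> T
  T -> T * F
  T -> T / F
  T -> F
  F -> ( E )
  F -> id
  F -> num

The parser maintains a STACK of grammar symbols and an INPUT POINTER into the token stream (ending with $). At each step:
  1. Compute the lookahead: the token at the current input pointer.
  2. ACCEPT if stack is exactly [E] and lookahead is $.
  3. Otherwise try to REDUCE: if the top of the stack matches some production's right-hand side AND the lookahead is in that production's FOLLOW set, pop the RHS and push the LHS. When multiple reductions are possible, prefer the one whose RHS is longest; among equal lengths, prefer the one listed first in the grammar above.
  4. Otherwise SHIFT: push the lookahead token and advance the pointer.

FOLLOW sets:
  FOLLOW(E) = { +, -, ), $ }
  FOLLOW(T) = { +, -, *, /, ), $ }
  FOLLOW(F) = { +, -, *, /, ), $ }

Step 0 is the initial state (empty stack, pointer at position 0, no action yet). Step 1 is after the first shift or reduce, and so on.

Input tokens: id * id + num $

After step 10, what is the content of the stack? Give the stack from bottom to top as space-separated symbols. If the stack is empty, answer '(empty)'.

Step 1: shift id. Stack=[id] ptr=1 lookahead=* remaining=[* id + num $]
Step 2: reduce F->id. Stack=[F] ptr=1 lookahead=* remaining=[* id + num $]
Step 3: reduce T->F. Stack=[T] ptr=1 lookahead=* remaining=[* id + num $]
Step 4: shift *. Stack=[T *] ptr=2 lookahead=id remaining=[id + num $]
Step 5: shift id. Stack=[T * id] ptr=3 lookahead=+ remaining=[+ num $]
Step 6: reduce F->id. Stack=[T * F] ptr=3 lookahead=+ remaining=[+ num $]
Step 7: reduce T->T * F. Stack=[T] ptr=3 lookahead=+ remaining=[+ num $]
Step 8: reduce E->T. Stack=[E] ptr=3 lookahead=+ remaining=[+ num $]
Step 9: shift +. Stack=[E +] ptr=4 lookahead=num remaining=[num $]
Step 10: shift num. Stack=[E + num] ptr=5 lookahead=$ remaining=[$]

Answer: E + num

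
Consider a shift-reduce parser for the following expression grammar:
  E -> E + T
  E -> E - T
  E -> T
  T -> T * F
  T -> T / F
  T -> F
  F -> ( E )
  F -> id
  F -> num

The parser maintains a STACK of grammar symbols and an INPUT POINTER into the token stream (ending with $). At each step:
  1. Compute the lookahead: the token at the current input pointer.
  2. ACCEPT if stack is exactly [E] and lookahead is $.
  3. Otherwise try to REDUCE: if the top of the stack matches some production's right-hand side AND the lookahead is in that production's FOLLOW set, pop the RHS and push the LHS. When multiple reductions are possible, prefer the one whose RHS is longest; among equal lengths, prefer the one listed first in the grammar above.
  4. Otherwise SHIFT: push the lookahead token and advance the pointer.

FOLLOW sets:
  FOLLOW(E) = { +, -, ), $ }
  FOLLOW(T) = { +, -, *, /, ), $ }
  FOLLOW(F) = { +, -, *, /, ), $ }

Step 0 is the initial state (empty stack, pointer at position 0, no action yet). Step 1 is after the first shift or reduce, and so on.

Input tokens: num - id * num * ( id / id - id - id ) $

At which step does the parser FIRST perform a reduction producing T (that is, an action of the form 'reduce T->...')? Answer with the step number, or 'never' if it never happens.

Step 1: shift num. Stack=[num] ptr=1 lookahead=- remaining=[- id * num * ( id / id - id - id ) $]
Step 2: reduce F->num. Stack=[F] ptr=1 lookahead=- remaining=[- id * num * ( id / id - id - id ) $]
Step 3: reduce T->F. Stack=[T] ptr=1 lookahead=- remaining=[- id * num * ( id / id - id - id ) $]

Answer: 3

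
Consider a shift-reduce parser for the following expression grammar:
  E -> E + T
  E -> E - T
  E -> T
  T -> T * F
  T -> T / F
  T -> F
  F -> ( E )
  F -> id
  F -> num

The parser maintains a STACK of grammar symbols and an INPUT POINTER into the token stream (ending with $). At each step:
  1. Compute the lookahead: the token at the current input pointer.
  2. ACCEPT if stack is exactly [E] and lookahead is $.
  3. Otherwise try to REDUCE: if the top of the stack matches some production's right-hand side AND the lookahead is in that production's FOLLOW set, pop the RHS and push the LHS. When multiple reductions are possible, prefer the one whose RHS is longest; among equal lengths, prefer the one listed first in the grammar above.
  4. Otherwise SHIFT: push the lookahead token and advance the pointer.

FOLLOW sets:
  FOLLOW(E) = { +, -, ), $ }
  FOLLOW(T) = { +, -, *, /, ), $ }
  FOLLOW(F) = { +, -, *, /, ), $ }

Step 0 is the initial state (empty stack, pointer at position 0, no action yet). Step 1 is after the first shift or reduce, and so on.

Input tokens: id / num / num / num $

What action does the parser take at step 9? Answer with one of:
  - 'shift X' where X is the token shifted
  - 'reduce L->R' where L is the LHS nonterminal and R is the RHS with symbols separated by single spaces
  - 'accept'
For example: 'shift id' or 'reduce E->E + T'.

Step 1: shift id. Stack=[id] ptr=1 lookahead=/ remaining=[/ num / num / num $]
Step 2: reduce F->id. Stack=[F] ptr=1 lookahead=/ remaining=[/ num / num / num $]
Step 3: reduce T->F. Stack=[T] ptr=1 lookahead=/ remaining=[/ num / num / num $]
Step 4: shift /. Stack=[T /] ptr=2 lookahead=num remaining=[num / num / num $]
Step 5: shift num. Stack=[T / num] ptr=3 lookahead=/ remaining=[/ num / num $]
Step 6: reduce F->num. Stack=[T / F] ptr=3 lookahead=/ remaining=[/ num / num $]
Step 7: reduce T->T / F. Stack=[T] ptr=3 lookahead=/ remaining=[/ num / num $]
Step 8: shift /. Stack=[T /] ptr=4 lookahead=num remaining=[num / num $]
Step 9: shift num. Stack=[T / num] ptr=5 lookahead=/ remaining=[/ num $]

Answer: shift num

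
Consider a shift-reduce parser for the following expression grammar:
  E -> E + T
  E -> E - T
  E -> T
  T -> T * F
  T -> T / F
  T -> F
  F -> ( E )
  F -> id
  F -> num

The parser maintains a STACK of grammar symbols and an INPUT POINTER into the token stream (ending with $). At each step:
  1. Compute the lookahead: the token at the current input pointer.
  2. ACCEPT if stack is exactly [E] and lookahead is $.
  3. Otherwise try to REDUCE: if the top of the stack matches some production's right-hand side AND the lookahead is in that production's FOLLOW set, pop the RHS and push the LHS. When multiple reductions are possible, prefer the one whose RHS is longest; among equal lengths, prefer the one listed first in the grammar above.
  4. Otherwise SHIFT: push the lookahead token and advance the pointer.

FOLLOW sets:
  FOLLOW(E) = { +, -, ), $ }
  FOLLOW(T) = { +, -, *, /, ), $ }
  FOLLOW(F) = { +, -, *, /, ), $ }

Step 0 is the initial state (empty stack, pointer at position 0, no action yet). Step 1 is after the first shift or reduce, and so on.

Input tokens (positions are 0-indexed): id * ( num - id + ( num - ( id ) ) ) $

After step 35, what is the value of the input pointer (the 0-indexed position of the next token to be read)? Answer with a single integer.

Step 1: shift id. Stack=[id] ptr=1 lookahead=* remaining=[* ( num - id + ( num - ( id ) ) ) $]
Step 2: reduce F->id. Stack=[F] ptr=1 lookahead=* remaining=[* ( num - id + ( num - ( id ) ) ) $]
Step 3: reduce T->F. Stack=[T] ptr=1 lookahead=* remaining=[* ( num - id + ( num - ( id ) ) ) $]
Step 4: shift *. Stack=[T *] ptr=2 lookahead=( remaining=[( num - id + ( num - ( id ) ) ) $]
Step 5: shift (. Stack=[T * (] ptr=3 lookahead=num remaining=[num - id + ( num - ( id ) ) ) $]
Step 6: shift num. Stack=[T * ( num] ptr=4 lookahead=- remaining=[- id + ( num - ( id ) ) ) $]
Step 7: reduce F->num. Stack=[T * ( F] ptr=4 lookahead=- remaining=[- id + ( num - ( id ) ) ) $]
Step 8: reduce T->F. Stack=[T * ( T] ptr=4 lookahead=- remaining=[- id + ( num - ( id ) ) ) $]
Step 9: reduce E->T. Stack=[T * ( E] ptr=4 lookahead=- remaining=[- id + ( num - ( id ) ) ) $]
Step 10: shift -. Stack=[T * ( E -] ptr=5 lookahead=id remaining=[id + ( num - ( id ) ) ) $]
Step 11: shift id. Stack=[T * ( E - id] ptr=6 lookahead=+ remaining=[+ ( num - ( id ) ) ) $]
Step 12: reduce F->id. Stack=[T * ( E - F] ptr=6 lookahead=+ remaining=[+ ( num - ( id ) ) ) $]
Step 13: reduce T->F. Stack=[T * ( E - T] ptr=6 lookahead=+ remaining=[+ ( num - ( id ) ) ) $]
Step 14: reduce E->E - T. Stack=[T * ( E] ptr=6 lookahead=+ remaining=[+ ( num - ( id ) ) ) $]
Step 15: shift +. Stack=[T * ( E +] ptr=7 lookahead=( remaining=[( num - ( id ) ) ) $]
Step 16: shift (. Stack=[T * ( E + (] ptr=8 lookahead=num remaining=[num - ( id ) ) ) $]
Step 17: shift num. Stack=[T * ( E + ( num] ptr=9 lookahead=- remaining=[- ( id ) ) ) $]
Step 18: reduce F->num. Stack=[T * ( E + ( F] ptr=9 lookahead=- remaining=[- ( id ) ) ) $]
Step 19: reduce T->F. Stack=[T * ( E + ( T] ptr=9 lookahead=- remaining=[- ( id ) ) ) $]
Step 20: reduce E->T. Stack=[T * ( E + ( E] ptr=9 lookahead=- remaining=[- ( id ) ) ) $]
Step 21: shift -. Stack=[T * ( E + ( E -] ptr=10 lookahead=( remaining=[( id ) ) ) $]
Step 22: shift (. Stack=[T * ( E + ( E - (] ptr=11 lookahead=id remaining=[id ) ) ) $]
Step 23: shift id. Stack=[T * ( E + ( E - ( id] ptr=12 lookahead=) remaining=[) ) ) $]
Step 24: reduce F->id. Stack=[T * ( E + ( E - ( F] ptr=12 lookahead=) remaining=[) ) ) $]
Step 25: reduce T->F. Stack=[T * ( E + ( E - ( T] ptr=12 lookahead=) remaining=[) ) ) $]
Step 26: reduce E->T. Stack=[T * ( E + ( E - ( E] ptr=12 lookahead=) remaining=[) ) ) $]
Step 27: shift ). Stack=[T * ( E + ( E - ( E )] ptr=13 lookahead=) remaining=[) ) $]
Step 28: reduce F->( E ). Stack=[T * ( E + ( E - F] ptr=13 lookahead=) remaining=[) ) $]
Step 29: reduce T->F. Stack=[T * ( E + ( E - T] ptr=13 lookahead=) remaining=[) ) $]
Step 30: reduce E->E - T. Stack=[T * ( E + ( E] ptr=13 lookahead=) remaining=[) ) $]
Step 31: shift ). Stack=[T * ( E + ( E )] ptr=14 lookahead=) remaining=[) $]
Step 32: reduce F->( E ). Stack=[T * ( E + F] ptr=14 lookahead=) remaining=[) $]
Step 33: reduce T->F. Stack=[T * ( E + T] ptr=14 lookahead=) remaining=[) $]
Step 34: reduce E->E + T. Stack=[T * ( E] ptr=14 lookahead=) remaining=[) $]
Step 35: shift ). Stack=[T * ( E )] ptr=15 lookahead=$ remaining=[$]

Answer: 15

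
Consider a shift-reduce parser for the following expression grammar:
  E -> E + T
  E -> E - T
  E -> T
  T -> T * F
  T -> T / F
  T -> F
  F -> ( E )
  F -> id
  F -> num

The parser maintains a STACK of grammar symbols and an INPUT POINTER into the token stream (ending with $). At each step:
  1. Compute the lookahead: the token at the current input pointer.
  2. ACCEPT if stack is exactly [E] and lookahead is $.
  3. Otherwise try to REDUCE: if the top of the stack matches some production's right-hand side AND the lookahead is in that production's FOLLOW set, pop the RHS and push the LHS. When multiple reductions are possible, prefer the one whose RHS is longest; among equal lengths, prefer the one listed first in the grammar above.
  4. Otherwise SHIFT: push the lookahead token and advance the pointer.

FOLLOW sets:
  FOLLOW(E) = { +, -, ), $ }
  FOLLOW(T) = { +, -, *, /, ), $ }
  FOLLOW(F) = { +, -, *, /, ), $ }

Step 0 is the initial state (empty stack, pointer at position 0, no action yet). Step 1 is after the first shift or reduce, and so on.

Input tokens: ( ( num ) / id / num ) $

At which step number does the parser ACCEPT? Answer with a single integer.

Step 1: shift (. Stack=[(] ptr=1 lookahead=( remaining=[( num ) / id / num ) $]
Step 2: shift (. Stack=[( (] ptr=2 lookahead=num remaining=[num ) / id / num ) $]
Step 3: shift num. Stack=[( ( num] ptr=3 lookahead=) remaining=[) / id / num ) $]
Step 4: reduce F->num. Stack=[( ( F] ptr=3 lookahead=) remaining=[) / id / num ) $]
Step 5: reduce T->F. Stack=[( ( T] ptr=3 lookahead=) remaining=[) / id / num ) $]
Step 6: reduce E->T. Stack=[( ( E] ptr=3 lookahead=) remaining=[) / id / num ) $]
Step 7: shift ). Stack=[( ( E )] ptr=4 lookahead=/ remaining=[/ id / num ) $]
Step 8: reduce F->( E ). Stack=[( F] ptr=4 lookahead=/ remaining=[/ id / num ) $]
Step 9: reduce T->F. Stack=[( T] ptr=4 lookahead=/ remaining=[/ id / num ) $]
Step 10: shift /. Stack=[( T /] ptr=5 lookahead=id remaining=[id / num ) $]
Step 11: shift id. Stack=[( T / id] ptr=6 lookahead=/ remaining=[/ num ) $]
Step 12: reduce F->id. Stack=[( T / F] ptr=6 lookahead=/ remaining=[/ num ) $]
Step 13: reduce T->T / F. Stack=[( T] ptr=6 lookahead=/ remaining=[/ num ) $]
Step 14: shift /. Stack=[( T /] ptr=7 lookahead=num remaining=[num ) $]
Step 15: shift num. Stack=[( T / num] ptr=8 lookahead=) remaining=[) $]
Step 16: reduce F->num. Stack=[( T / F] ptr=8 lookahead=) remaining=[) $]
Step 17: reduce T->T / F. Stack=[( T] ptr=8 lookahead=) remaining=[) $]
Step 18: reduce E->T. Stack=[( E] ptr=8 lookahead=) remaining=[) $]
Step 19: shift ). Stack=[( E )] ptr=9 lookahead=$ remaining=[$]
Step 20: reduce F->( E ). Stack=[F] ptr=9 lookahead=$ remaining=[$]
Step 21: reduce T->F. Stack=[T] ptr=9 lookahead=$ remaining=[$]
Step 22: reduce E->T. Stack=[E] ptr=9 lookahead=$ remaining=[$]
Step 23: accept. Stack=[E] ptr=9 lookahead=$ remaining=[$]

Answer: 23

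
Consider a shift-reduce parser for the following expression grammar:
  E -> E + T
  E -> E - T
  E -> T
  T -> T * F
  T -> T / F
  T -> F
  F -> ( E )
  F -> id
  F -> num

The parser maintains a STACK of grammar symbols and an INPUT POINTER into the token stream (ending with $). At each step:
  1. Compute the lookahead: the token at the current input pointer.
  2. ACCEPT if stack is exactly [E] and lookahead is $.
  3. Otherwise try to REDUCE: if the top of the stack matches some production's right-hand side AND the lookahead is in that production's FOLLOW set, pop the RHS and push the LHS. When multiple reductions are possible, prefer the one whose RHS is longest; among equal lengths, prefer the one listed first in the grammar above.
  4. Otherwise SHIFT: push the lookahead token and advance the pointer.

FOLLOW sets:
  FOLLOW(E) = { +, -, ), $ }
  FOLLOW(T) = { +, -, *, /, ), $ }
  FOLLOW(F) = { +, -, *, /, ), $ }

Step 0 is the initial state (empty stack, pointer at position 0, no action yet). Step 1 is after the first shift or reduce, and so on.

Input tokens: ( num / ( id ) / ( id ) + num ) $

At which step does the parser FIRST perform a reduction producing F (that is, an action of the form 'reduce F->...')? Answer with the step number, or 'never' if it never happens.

Answer: 3

Derivation:
Step 1: shift (. Stack=[(] ptr=1 lookahead=num remaining=[num / ( id ) / ( id ) + num ) $]
Step 2: shift num. Stack=[( num] ptr=2 lookahead=/ remaining=[/ ( id ) / ( id ) + num ) $]
Step 3: reduce F->num. Stack=[( F] ptr=2 lookahead=/ remaining=[/ ( id ) / ( id ) + num ) $]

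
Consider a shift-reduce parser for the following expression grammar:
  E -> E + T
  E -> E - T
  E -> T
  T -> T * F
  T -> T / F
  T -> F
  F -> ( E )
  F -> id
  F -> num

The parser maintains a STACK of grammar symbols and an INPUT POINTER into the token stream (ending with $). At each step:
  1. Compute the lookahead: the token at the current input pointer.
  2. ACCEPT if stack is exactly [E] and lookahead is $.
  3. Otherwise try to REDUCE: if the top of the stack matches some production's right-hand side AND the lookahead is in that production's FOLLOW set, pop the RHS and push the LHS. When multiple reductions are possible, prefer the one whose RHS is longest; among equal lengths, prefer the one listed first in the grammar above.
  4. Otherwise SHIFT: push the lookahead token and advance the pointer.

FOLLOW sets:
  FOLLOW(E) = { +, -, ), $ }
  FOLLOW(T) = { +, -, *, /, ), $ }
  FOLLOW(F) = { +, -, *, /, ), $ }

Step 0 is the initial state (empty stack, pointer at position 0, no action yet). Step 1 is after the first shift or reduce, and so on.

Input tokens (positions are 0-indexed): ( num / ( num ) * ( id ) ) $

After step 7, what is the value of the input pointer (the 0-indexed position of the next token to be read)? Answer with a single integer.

Answer: 5

Derivation:
Step 1: shift (. Stack=[(] ptr=1 lookahead=num remaining=[num / ( num ) * ( id ) ) $]
Step 2: shift num. Stack=[( num] ptr=2 lookahead=/ remaining=[/ ( num ) * ( id ) ) $]
Step 3: reduce F->num. Stack=[( F] ptr=2 lookahead=/ remaining=[/ ( num ) * ( id ) ) $]
Step 4: reduce T->F. Stack=[( T] ptr=2 lookahead=/ remaining=[/ ( num ) * ( id ) ) $]
Step 5: shift /. Stack=[( T /] ptr=3 lookahead=( remaining=[( num ) * ( id ) ) $]
Step 6: shift (. Stack=[( T / (] ptr=4 lookahead=num remaining=[num ) * ( id ) ) $]
Step 7: shift num. Stack=[( T / ( num] ptr=5 lookahead=) remaining=[) * ( id ) ) $]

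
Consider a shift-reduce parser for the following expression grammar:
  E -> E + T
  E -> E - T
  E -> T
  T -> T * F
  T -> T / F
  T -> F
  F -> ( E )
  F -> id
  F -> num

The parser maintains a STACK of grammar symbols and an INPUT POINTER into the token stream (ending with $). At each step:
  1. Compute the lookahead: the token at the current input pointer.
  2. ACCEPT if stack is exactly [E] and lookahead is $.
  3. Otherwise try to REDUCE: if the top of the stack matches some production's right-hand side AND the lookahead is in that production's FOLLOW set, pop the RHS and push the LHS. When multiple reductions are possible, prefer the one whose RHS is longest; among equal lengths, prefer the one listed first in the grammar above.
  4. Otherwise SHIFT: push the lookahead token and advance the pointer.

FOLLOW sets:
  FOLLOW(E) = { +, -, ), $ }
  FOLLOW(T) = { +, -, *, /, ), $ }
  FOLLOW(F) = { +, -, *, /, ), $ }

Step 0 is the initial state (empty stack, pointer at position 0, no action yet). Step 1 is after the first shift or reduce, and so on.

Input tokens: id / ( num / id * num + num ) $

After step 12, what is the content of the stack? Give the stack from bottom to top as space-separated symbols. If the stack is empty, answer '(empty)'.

Step 1: shift id. Stack=[id] ptr=1 lookahead=/ remaining=[/ ( num / id * num + num ) $]
Step 2: reduce F->id. Stack=[F] ptr=1 lookahead=/ remaining=[/ ( num / id * num + num ) $]
Step 3: reduce T->F. Stack=[T] ptr=1 lookahead=/ remaining=[/ ( num / id * num + num ) $]
Step 4: shift /. Stack=[T /] ptr=2 lookahead=( remaining=[( num / id * num + num ) $]
Step 5: shift (. Stack=[T / (] ptr=3 lookahead=num remaining=[num / id * num + num ) $]
Step 6: shift num. Stack=[T / ( num] ptr=4 lookahead=/ remaining=[/ id * num + num ) $]
Step 7: reduce F->num. Stack=[T / ( F] ptr=4 lookahead=/ remaining=[/ id * num + num ) $]
Step 8: reduce T->F. Stack=[T / ( T] ptr=4 lookahead=/ remaining=[/ id * num + num ) $]
Step 9: shift /. Stack=[T / ( T /] ptr=5 lookahead=id remaining=[id * num + num ) $]
Step 10: shift id. Stack=[T / ( T / id] ptr=6 lookahead=* remaining=[* num + num ) $]
Step 11: reduce F->id. Stack=[T / ( T / F] ptr=6 lookahead=* remaining=[* num + num ) $]
Step 12: reduce T->T / F. Stack=[T / ( T] ptr=6 lookahead=* remaining=[* num + num ) $]

Answer: T / ( T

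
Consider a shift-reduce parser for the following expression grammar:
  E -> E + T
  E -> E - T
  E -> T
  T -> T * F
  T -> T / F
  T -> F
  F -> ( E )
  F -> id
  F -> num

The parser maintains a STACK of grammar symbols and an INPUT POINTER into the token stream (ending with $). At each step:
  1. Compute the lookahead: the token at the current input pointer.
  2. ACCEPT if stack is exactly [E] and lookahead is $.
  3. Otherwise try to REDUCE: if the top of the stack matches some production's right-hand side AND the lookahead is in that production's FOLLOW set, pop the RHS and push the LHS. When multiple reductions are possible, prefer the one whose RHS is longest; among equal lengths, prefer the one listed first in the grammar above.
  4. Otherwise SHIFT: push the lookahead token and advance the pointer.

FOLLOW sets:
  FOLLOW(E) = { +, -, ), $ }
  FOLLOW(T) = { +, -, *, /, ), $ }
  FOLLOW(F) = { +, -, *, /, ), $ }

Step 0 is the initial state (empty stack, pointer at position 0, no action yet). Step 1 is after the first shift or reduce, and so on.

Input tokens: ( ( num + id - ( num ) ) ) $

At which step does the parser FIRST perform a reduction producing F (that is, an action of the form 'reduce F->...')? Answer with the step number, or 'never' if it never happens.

Answer: 4

Derivation:
Step 1: shift (. Stack=[(] ptr=1 lookahead=( remaining=[( num + id - ( num ) ) ) $]
Step 2: shift (. Stack=[( (] ptr=2 lookahead=num remaining=[num + id - ( num ) ) ) $]
Step 3: shift num. Stack=[( ( num] ptr=3 lookahead=+ remaining=[+ id - ( num ) ) ) $]
Step 4: reduce F->num. Stack=[( ( F] ptr=3 lookahead=+ remaining=[+ id - ( num ) ) ) $]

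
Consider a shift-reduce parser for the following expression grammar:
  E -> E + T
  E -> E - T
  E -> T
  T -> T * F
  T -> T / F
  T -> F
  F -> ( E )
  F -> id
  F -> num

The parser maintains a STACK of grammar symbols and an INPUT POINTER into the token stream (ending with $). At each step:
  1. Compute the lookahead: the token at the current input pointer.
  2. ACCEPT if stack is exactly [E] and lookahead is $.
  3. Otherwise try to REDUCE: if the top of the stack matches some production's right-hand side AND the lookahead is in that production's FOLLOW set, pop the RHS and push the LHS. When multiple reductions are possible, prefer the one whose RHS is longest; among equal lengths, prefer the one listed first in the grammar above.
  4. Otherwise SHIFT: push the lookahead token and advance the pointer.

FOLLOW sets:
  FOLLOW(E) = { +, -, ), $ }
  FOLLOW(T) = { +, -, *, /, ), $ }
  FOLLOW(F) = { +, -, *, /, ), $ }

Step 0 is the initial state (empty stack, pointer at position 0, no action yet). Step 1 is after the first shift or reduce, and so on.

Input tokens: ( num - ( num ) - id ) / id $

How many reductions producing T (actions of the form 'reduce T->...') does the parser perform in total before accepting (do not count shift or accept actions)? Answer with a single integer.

Step 1: shift (. Stack=[(] ptr=1 lookahead=num remaining=[num - ( num ) - id ) / id $]
Step 2: shift num. Stack=[( num] ptr=2 lookahead=- remaining=[- ( num ) - id ) / id $]
Step 3: reduce F->num. Stack=[( F] ptr=2 lookahead=- remaining=[- ( num ) - id ) / id $]
Step 4: reduce T->F. Stack=[( T] ptr=2 lookahead=- remaining=[- ( num ) - id ) / id $]
Step 5: reduce E->T. Stack=[( E] ptr=2 lookahead=- remaining=[- ( num ) - id ) / id $]
Step 6: shift -. Stack=[( E -] ptr=3 lookahead=( remaining=[( num ) - id ) / id $]
Step 7: shift (. Stack=[( E - (] ptr=4 lookahead=num remaining=[num ) - id ) / id $]
Step 8: shift num. Stack=[( E - ( num] ptr=5 lookahead=) remaining=[) - id ) / id $]
Step 9: reduce F->num. Stack=[( E - ( F] ptr=5 lookahead=) remaining=[) - id ) / id $]
Step 10: reduce T->F. Stack=[( E - ( T] ptr=5 lookahead=) remaining=[) - id ) / id $]
Step 11: reduce E->T. Stack=[( E - ( E] ptr=5 lookahead=) remaining=[) - id ) / id $]
Step 12: shift ). Stack=[( E - ( E )] ptr=6 lookahead=- remaining=[- id ) / id $]
Step 13: reduce F->( E ). Stack=[( E - F] ptr=6 lookahead=- remaining=[- id ) / id $]
Step 14: reduce T->F. Stack=[( E - T] ptr=6 lookahead=- remaining=[- id ) / id $]
Step 15: reduce E->E - T. Stack=[( E] ptr=6 lookahead=- remaining=[- id ) / id $]
Step 16: shift -. Stack=[( E -] ptr=7 lookahead=id remaining=[id ) / id $]
Step 17: shift id. Stack=[( E - id] ptr=8 lookahead=) remaining=[) / id $]
Step 18: reduce F->id. Stack=[( E - F] ptr=8 lookahead=) remaining=[) / id $]
Step 19: reduce T->F. Stack=[( E - T] ptr=8 lookahead=) remaining=[) / id $]
Step 20: reduce E->E - T. Stack=[( E] ptr=8 lookahead=) remaining=[) / id $]
Step 21: shift ). Stack=[( E )] ptr=9 lookahead=/ remaining=[/ id $]
Step 22: reduce F->( E ). Stack=[F] ptr=9 lookahead=/ remaining=[/ id $]
Step 23: reduce T->F. Stack=[T] ptr=9 lookahead=/ remaining=[/ id $]
Step 24: shift /. Stack=[T /] ptr=10 lookahead=id remaining=[id $]
Step 25: shift id. Stack=[T / id] ptr=11 lookahead=$ remaining=[$]
Step 26: reduce F->id. Stack=[T / F] ptr=11 lookahead=$ remaining=[$]
Step 27: reduce T->T / F. Stack=[T] ptr=11 lookahead=$ remaining=[$]
Step 28: reduce E->T. Stack=[E] ptr=11 lookahead=$ remaining=[$]
Step 29: accept. Stack=[E] ptr=11 lookahead=$ remaining=[$]

Answer: 6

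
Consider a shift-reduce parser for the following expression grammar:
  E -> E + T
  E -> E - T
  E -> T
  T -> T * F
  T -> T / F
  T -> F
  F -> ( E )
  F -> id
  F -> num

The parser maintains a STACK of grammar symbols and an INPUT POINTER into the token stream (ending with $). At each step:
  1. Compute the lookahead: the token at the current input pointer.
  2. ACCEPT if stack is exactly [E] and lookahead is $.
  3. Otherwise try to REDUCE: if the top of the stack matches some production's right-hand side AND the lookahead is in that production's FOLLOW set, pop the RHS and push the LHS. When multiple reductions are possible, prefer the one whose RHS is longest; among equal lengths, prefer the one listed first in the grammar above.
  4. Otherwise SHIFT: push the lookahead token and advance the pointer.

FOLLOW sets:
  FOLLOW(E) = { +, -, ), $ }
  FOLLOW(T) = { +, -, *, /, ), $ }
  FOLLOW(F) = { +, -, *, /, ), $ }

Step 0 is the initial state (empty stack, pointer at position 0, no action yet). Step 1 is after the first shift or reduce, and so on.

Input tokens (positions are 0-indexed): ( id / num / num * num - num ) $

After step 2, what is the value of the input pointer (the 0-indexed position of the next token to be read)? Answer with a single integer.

Answer: 2

Derivation:
Step 1: shift (. Stack=[(] ptr=1 lookahead=id remaining=[id / num / num * num - num ) $]
Step 2: shift id. Stack=[( id] ptr=2 lookahead=/ remaining=[/ num / num * num - num ) $]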